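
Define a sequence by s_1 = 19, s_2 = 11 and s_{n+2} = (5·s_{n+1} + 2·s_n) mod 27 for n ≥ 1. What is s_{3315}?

s_1 = 19; s_2 = 11; s_3 = 12; s_4 = 1; s_5 = 2; s_6 = 12; s_7 = 10; s_8 = 20; s_9 = 12; s_{10} = 19; s_{11} = 11.
Since (s_{10}, s_{11}) = (s_1, s_2) = (19, 11) (two consecutive terms determine the rest), the sequence is periodic with period 9.
(3315 - 1) mod 9 = 2, so s_{3315} = s_3 = 12.

12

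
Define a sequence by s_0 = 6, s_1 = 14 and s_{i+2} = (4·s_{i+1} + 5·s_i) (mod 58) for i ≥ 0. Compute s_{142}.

28

Listing terms: s_0 = 6, s_1 = 14, s_2 = 28, s_3 = 8, s_4 = 56, s_5 = 32, s_6 = 2, s_7 = 52, s_8 = 44, s_9 = 30, s_{10} = 50, s_{11} = 2, s_{12} = 26, s_{13} = 56, s_{14} = 6, s_{15} = 14.
The sequence repeats with period 14.
So s_{142} = s_{0 + ((142-0) mod 14)} = s_2 = 28.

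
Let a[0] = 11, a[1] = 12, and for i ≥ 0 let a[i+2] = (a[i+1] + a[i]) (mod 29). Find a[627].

20

Computing terms: a[0] = 11, a[1] = 12, a[2] = 23, a[3] = 6, a[4] = 0, a[5] = 6, a[6] = 6, a[7] = 12, a[8] = 18, a[9] = 1, a[10] = 19, a[11] = 20, a[12] = 10, a[13] = 1, a[14] = 11, a[15] = 12.
Since (a[14], a[15]) = (a[0], a[1]) = (11, 12) (two consecutive terms determine the rest), the sequence is periodic with period 14.
(627 - 0) mod 14 = 11, so a[627] = a[11] = 20.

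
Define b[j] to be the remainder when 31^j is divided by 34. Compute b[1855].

11

We have b[1] = 31,  b[2] = 9,  b[3] = 7,  b[4] = 13,  b[5] = 29,  b[6] = 15,  b[7] = 23,  b[8] = 33,  b[9] = 3,  b[10] = 25,  b[11] = 27,  b[12] = 21,  b[13] = 5,  b[14] = 19,  b[15] = 11,  b[16] = 1,  b[17] = 31.
The sequence repeats with period 16.
(1855 - 1) mod 16 = 14, so b[1855] = b[15] = 11.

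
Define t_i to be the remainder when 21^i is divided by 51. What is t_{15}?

Listing terms: t_1 = 21, t_2 = 33, t_3 = 30, t_4 = 18, t_5 = 21.
The sequence repeats with period 4.
(15 - 1) mod 4 = 2, so t_{15} = t_3 = 30.

30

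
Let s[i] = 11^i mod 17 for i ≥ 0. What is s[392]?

16

s[0] = 1, s[1] = 11, s[2] = 2, s[3] = 5, s[4] = 4, s[5] = 10, s[6] = 8, s[7] = 3, s[8] = 16, s[9] = 6, s[10] = 15, s[11] = 12, s[12] = 13, s[13] = 7, s[14] = 9, s[15] = 14, s[16] = 1.
The sequence repeats with period 16.
(392 - 0) mod 16 = 8, so s[392] = s[8] = 16.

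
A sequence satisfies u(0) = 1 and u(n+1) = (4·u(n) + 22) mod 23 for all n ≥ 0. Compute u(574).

We have u(0) = 1, u(1) = 3, u(2) = 11, u(3) = 20, u(4) = 10, u(5) = 16, u(6) = 17, u(7) = 21, u(8) = 14, u(9) = 9, u(10) = 12, u(11) = 1.
Since u(11) = u(0) = 1, the sequence is periodic with period 11.
So u(574) = u(0 + ((574-0) mod 11)) = u(2) = 11.

11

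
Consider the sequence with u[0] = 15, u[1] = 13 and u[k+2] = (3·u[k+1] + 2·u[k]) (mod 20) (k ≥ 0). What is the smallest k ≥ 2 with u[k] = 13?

3

Listing terms: u[0] = 15; u[1] = 13; u[2] = 9; u[3] = 13; u[4] = 17; u[5] = 17; u[6] = 5; u[7] = 9; u[8] = 17; u[9] = 9; u[10] = 1; u[11] = 1; u[12] = 5; u[13] = 17; u[14] = 1; u[15] = 17; u[16] = 13; u[17] = 13; u[18] = 5; u[19] = 1; u[20] = 13; u[21] = 1; u[22] = 9; u[23] = 9; u[24] = 5; u[25] = 13; u[26] = 9.
Since (u[25], u[26]) = (u[1], u[2]) = (13, 9) (two consecutive terms determine the rest), the sequence is eventually periodic: after a pre-period of length 1 it cycles with period 24.
The value 13 first appears (with k ≥ 2) at u[3].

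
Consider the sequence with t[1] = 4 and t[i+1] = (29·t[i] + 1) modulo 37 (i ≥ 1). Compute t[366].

34

Listing terms: t[1] = 4; t[2] = 6; t[3] = 27; t[4] = 7; t[5] = 19; t[6] = 34; t[7] = 25; t[8] = 23; t[9] = 2; t[10] = 22; t[11] = 10; t[12] = 32; t[13] = 4.
The sequence repeats with period 12.
(366 - 1) mod 12 = 5, so t[366] = t[6] = 34.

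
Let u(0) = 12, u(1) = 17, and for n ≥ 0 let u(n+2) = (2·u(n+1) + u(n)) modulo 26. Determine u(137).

Listing terms: u(0) = 12, u(1) = 17, u(2) = 20, u(3) = 5, u(4) = 4, u(5) = 13, u(6) = 4, u(7) = 21, u(8) = 20, u(9) = 9, u(10) = 12, u(11) = 7, u(12) = 0, u(13) = 7, u(14) = 14, u(15) = 9, u(16) = 6, u(17) = 21, u(18) = 22, u(19) = 13, u(20) = 22, u(21) = 5, u(22) = 6, u(23) = 17, u(24) = 14, u(25) = 19, u(26) = 0, u(27) = 19, u(28) = 12, u(29) = 17.
The sequence repeats with period 28.
(137 - 0) mod 28 = 25, so u(137) = u(25) = 19.

19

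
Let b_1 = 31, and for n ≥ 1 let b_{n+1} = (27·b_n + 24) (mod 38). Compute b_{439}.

Listing terms: b_1 = 31,  b_2 = 25,  b_3 = 15,  b_4 = 11,  b_5 = 17,  b_6 = 27,  b_7 = 31.
The sequence repeats with period 6.
(439 - 1) mod 6 = 0, so b_{439} = b_1 = 31.

31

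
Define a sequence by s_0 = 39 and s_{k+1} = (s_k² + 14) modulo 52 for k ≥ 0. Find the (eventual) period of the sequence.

4

Listing terms: s_0 = 39, s_1 = 27, s_2 = 15, s_3 = 31, s_4 = 39.
The sequence repeats with period 4.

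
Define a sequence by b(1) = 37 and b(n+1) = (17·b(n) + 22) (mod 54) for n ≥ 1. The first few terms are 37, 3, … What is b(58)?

21

Listing terms: b(1) = 37; b(2) = 3; b(3) = 19; b(4) = 21; b(5) = 1; b(6) = 39; b(7) = 37.
Since b(7) = b(1) = 37, the sequence is periodic with period 6.
(58 - 1) mod 6 = 3, so b(58) = b(4) = 21.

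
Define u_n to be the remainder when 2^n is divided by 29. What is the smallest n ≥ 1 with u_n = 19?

Computing terms: u_0 = 1, u_1 = 2, u_2 = 4, u_3 = 8, u_4 = 16, u_5 = 3, u_6 = 6, u_7 = 12, u_8 = 24, u_9 = 19, u_{10} = 9, u_{11} = 18, u_{12} = 7, u_{13} = 14, u_{14} = 28, u_{15} = 27, u_{16} = 25, u_{17} = 21, u_{18} = 13, u_{19} = 26, u_{20} = 23, u_{21} = 17, u_{22} = 5, u_{23} = 10, u_{24} = 20, u_{25} = 11, u_{26} = 22, u_{27} = 15, u_{28} = 1.
The sequence repeats with period 28.
The value 19 first appears (with n ≥ 1) at u_9.

9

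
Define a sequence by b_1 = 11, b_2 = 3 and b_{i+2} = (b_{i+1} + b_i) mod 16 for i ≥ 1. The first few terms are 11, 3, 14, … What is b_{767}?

3

We have b_1 = 11,  b_2 = 3,  b_3 = 14,  b_4 = 1,  b_5 = 15,  b_6 = 0,  b_7 = 15,  b_8 = 15,  b_9 = 14,  b_{10} = 13,  b_{11} = 11,  b_{12} = 8,  b_{13} = 3,  b_{14} = 11,  b_{15} = 14,  b_{16} = 9,  b_{17} = 7,  b_{18} = 0,  b_{19} = 7,  b_{20} = 7,  b_{21} = 14,  b_{22} = 5,  b_{23} = 3,  b_{24} = 8,  b_{25} = 11,  b_{26} = 3.
Since (b_{25}, b_{26}) = (b_1, b_2) = (11, 3) (two consecutive terms determine the rest), the sequence is periodic with period 24.
So b_{767} = b_{1 + ((767-1) mod 24)} = b_{23} = 3.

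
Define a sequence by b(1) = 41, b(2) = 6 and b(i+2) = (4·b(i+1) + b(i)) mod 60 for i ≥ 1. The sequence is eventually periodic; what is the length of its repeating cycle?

We have b(1) = 41; b(2) = 6; b(3) = 5; b(4) = 26; b(5) = 49; b(6) = 42; b(7) = 37; b(8) = 10; b(9) = 17; b(10) = 18; b(11) = 29; b(12) = 14; b(13) = 25; b(14) = 54; b(15) = 1; b(16) = 58; b(17) = 53; b(18) = 30; b(19) = 53; b(20) = 2; b(21) = 1; b(22) = 6; b(23) = 25; b(24) = 46; b(25) = 29; b(26) = 42; b(27) = 17; b(28) = 50; b(29) = 37; b(30) = 18; b(31) = 49; b(32) = 34; b(33) = 5; b(34) = 54; b(35) = 41; b(36) = 38; b(37) = 13; b(38) = 30; b(39) = 13; b(40) = 22; b(41) = 41; b(42) = 6.
The sequence repeats with period 40.

40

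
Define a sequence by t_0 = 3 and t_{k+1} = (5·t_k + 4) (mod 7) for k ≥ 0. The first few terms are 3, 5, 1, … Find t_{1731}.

Computing terms: t_0 = 3, t_1 = 5, t_2 = 1, t_3 = 2, t_4 = 0, t_5 = 4, t_6 = 3.
The sequence repeats with period 6.
So t_{1731} = t_{0 + ((1731-0) mod 6)} = t_3 = 2.

2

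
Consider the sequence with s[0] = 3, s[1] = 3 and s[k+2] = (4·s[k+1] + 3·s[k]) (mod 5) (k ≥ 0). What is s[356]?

3

s[0] = 3,  s[1] = 3,  s[2] = 1,  s[3] = 3,  s[4] = 0,  s[5] = 4,  s[6] = 1,  s[7] = 1,  s[8] = 2,  s[9] = 1,  s[10] = 0,  s[11] = 3,  s[12] = 2,  s[13] = 2,  s[14] = 4,  s[15] = 2,  s[16] = 0,  s[17] = 1,  s[18] = 4,  s[19] = 4,  s[20] = 3,  s[21] = 4,  s[22] = 0,  s[23] = 2,  s[24] = 3,  s[25] = 3.
Since (s[24], s[25]) = (s[0], s[1]) = (3, 3) (two consecutive terms determine the rest), the sequence is periodic with period 24.
(356 - 0) mod 24 = 20, so s[356] = s[20] = 3.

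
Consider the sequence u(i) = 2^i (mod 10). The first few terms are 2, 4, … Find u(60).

We have u(1) = 2; u(2) = 4; u(3) = 8; u(4) = 6; u(5) = 2.
The sequence repeats with period 4.
(60 - 1) mod 4 = 3, so u(60) = u(4) = 6.

6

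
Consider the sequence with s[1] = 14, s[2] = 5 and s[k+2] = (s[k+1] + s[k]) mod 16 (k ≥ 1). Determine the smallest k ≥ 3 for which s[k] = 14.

7

Listing terms: s[1] = 14, s[2] = 5, s[3] = 3, s[4] = 8, s[5] = 11, s[6] = 3, s[7] = 14, s[8] = 1, s[9] = 15, s[10] = 0, s[11] = 15, s[12] = 15, s[13] = 14, s[14] = 13, s[15] = 11, s[16] = 8, s[17] = 3, s[18] = 11, s[19] = 14, s[20] = 9, s[21] = 7, s[22] = 0, s[23] = 7, s[24] = 7, s[25] = 14, s[26] = 5.
The sequence repeats with period 24.
The value 14 first appears (with k ≥ 3) at s[7].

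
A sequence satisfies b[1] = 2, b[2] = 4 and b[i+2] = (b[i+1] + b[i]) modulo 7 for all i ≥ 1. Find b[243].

6

b[1] = 2,  b[2] = 4,  b[3] = 6,  b[4] = 3,  b[5] = 2,  b[6] = 5,  b[7] = 0,  b[8] = 5,  b[9] = 5,  b[10] = 3,  b[11] = 1,  b[12] = 4,  b[13] = 5,  b[14] = 2,  b[15] = 0,  b[16] = 2,  b[17] = 2,  b[18] = 4.
The sequence repeats with period 16.
(243 - 1) mod 16 = 2, so b[243] = b[3] = 6.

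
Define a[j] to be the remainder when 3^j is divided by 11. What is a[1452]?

9

a[0] = 1,  a[1] = 3,  a[2] = 9,  a[3] = 5,  a[4] = 4,  a[5] = 1.
The sequence repeats with period 5.
So a[1452] = a[0 + ((1452-0) mod 5)] = a[2] = 9.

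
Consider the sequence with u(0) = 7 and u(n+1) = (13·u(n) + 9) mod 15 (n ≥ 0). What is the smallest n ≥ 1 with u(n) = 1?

3

Computing terms: u(0) = 7, u(1) = 10, u(2) = 4, u(3) = 1, u(4) = 7.
Since u(4) = u(0) = 7, the sequence is periodic with period 4.
The value 1 first appears (with n ≥ 1) at u(3).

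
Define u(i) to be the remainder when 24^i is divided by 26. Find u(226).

We have u(1) = 24, u(2) = 4, u(3) = 18, u(4) = 16, u(5) = 20, u(6) = 12, u(7) = 2, u(8) = 22, u(9) = 8, u(10) = 10, u(11) = 6, u(12) = 14, u(13) = 24.
Since u(13) = u(1) = 24, the sequence is periodic with period 12.
So u(226) = u(1 + ((226-1) mod 12)) = u(10) = 10.

10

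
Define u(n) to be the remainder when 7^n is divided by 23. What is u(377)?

u(0) = 1,  u(1) = 7,  u(2) = 3,  u(3) = 21,  u(4) = 9,  u(5) = 17,  u(6) = 4,  u(7) = 5,  u(8) = 12,  u(9) = 15,  u(10) = 13,  u(11) = 22,  u(12) = 16,  u(13) = 20,  u(14) = 2,  u(15) = 14,  u(16) = 6,  u(17) = 19,  u(18) = 18,  u(19) = 11,  u(20) = 8,  u(21) = 10,  u(22) = 1.
The sequence repeats with period 22.
So u(377) = u(0 + ((377-0) mod 22)) = u(3) = 21.

21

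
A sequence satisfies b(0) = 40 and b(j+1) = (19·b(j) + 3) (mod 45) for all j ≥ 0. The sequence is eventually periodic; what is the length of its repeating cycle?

6

Listing terms: b(0) = 40, b(1) = 43, b(2) = 10, b(3) = 13, b(4) = 25, b(5) = 28, b(6) = 40.
The sequence repeats with period 6.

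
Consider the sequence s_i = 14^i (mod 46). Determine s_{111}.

14

We have s_0 = 1,  s_1 = 14,  s_2 = 12,  s_3 = 30,  s_4 = 6,  s_5 = 38,  s_6 = 26,  s_7 = 42,  s_8 = 36,  s_9 = 44,  s_{10} = 18,  s_{11} = 22,  s_{12} = 32,  s_{13} = 34,  s_{14} = 16,  s_{15} = 40,  s_{16} = 8,  s_{17} = 20,  s_{18} = 4,  s_{19} = 10,  s_{20} = 2,  s_{21} = 28,  s_{22} = 24,  s_{23} = 14.
Since s_{23} = s_1 = 14, the sequence is eventually periodic: after a pre-period of length 1 it cycles with period 22.
For i ≥ 1, s_i depends only on (i - 1) mod 22. (111 - 1) mod 22 = 0, so s_{111} = s_1 = 14.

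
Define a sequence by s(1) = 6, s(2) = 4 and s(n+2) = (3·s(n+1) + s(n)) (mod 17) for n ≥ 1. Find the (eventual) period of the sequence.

We have s(1) = 6,  s(2) = 4,  s(3) = 1,  s(4) = 7,  s(5) = 5,  s(6) = 5,  s(7) = 3,  s(8) = 14,  s(9) = 11,  s(10) = 13,  s(11) = 16,  s(12) = 10,  s(13) = 12,  s(14) = 12,  s(15) = 14,  s(16) = 3,  s(17) = 6,  s(18) = 4.
The sequence repeats with period 16.

16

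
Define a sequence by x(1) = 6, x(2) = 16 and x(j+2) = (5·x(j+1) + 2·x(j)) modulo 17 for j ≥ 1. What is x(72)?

10

Listing terms: x(1) = 6, x(2) = 16, x(3) = 7, x(4) = 16, x(5) = 9, x(6) = 9, x(7) = 12, x(8) = 10, x(9) = 6, x(10) = 16.
The sequence repeats with period 8.
So x(72) = x(1 + ((72-1) mod 8)) = x(8) = 10.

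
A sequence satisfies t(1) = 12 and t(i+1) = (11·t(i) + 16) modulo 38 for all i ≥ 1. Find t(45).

10

Listing terms: t(1) = 12, t(2) = 34, t(3) = 10, t(4) = 12.
The sequence repeats with period 3.
(45 - 1) mod 3 = 2, so t(45) = t(3) = 10.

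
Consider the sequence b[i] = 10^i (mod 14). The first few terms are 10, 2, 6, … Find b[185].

Computing terms: b[1] = 10; b[2] = 2; b[3] = 6; b[4] = 4; b[5] = 12; b[6] = 8; b[7] = 10.
The sequence repeats with period 6.
So b[185] = b[1 + ((185-1) mod 6)] = b[5] = 12.

12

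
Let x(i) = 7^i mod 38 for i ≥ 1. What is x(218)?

We have x(1) = 7; x(2) = 11; x(3) = 1; x(4) = 7.
The sequence repeats with period 3.
So x(218) = x(1 + ((218-1) mod 3)) = x(2) = 11.

11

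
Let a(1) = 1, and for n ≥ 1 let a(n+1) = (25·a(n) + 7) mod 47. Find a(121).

a(1) = 1, a(2) = 32, a(3) = 8, a(4) = 19, a(5) = 12, a(6) = 25, a(7) = 21, a(8) = 15, a(9) = 6, a(10) = 16, a(11) = 31, a(12) = 30, a(13) = 5, a(14) = 38, a(15) = 17, a(16) = 9, a(17) = 44, a(18) = 26, a(19) = 46, a(20) = 29, a(21) = 27, a(22) = 24, a(23) = 43, a(24) = 1.
The sequence repeats with period 23.
So a(121) = a(1 + ((121-1) mod 23)) = a(6) = 25.

25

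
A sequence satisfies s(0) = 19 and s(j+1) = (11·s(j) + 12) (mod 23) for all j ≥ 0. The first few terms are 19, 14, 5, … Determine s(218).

Computing terms: s(0) = 19; s(1) = 14; s(2) = 5; s(3) = 21; s(4) = 13; s(5) = 17; s(6) = 15; s(7) = 16; s(8) = 4; s(9) = 10; s(10) = 7; s(11) = 20; s(12) = 2; s(13) = 11; s(14) = 18; s(15) = 3; s(16) = 22; s(17) = 1; s(18) = 0; s(19) = 12; s(20) = 6; s(21) = 9; s(22) = 19.
The sequence repeats with period 22.
So s(218) = s(0 + ((218-0) mod 22)) = s(20) = 6.

6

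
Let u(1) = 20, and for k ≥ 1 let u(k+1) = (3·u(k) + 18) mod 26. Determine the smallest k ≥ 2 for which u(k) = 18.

Computing terms: u(1) = 20, u(2) = 0, u(3) = 18, u(4) = 20.
The sequence repeats with period 3.
The value 18 first appears (with k ≥ 2) at u(3).

3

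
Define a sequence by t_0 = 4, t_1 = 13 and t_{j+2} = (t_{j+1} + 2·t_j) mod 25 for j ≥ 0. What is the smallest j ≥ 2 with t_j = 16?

14

We have t_0 = 4; t_1 = 13; t_2 = 21; t_3 = 22; t_4 = 14; t_5 = 8; t_6 = 11; t_7 = 2; t_8 = 24; t_9 = 3; t_{10} = 1; t_{11} = 7; t_{12} = 9; t_{13} = 23; t_{14} = 16; t_{15} = 12; t_{16} = 19; t_{17} = 18; t_{18} = 6; t_{19} = 17; t_{20} = 4; t_{21} = 13.
Since (t_{20}, t_{21}) = (t_0, t_1) = (4, 13) (two consecutive terms determine the rest), the sequence is periodic with period 20.
The value 16 first appears (with j ≥ 2) at t_{14}.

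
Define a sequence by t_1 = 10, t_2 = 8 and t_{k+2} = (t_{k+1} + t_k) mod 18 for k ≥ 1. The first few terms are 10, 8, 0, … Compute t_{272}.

4

Computing terms: t_1 = 10,  t_2 = 8,  t_3 = 0,  t_4 = 8,  t_5 = 8,  t_6 = 16,  t_7 = 6,  t_8 = 4,  t_9 = 10,  t_{10} = 14,  t_{11} = 6,  t_{12} = 2,  t_{13} = 8,  t_{14} = 10,  t_{15} = 0,  t_{16} = 10,  t_{17} = 10,  t_{18} = 2,  t_{19} = 12,  t_{20} = 14,  t_{21} = 8,  t_{22} = 4,  t_{23} = 12,  t_{24} = 16,  t_{25} = 10,  t_{26} = 8.
Since (t_{25}, t_{26}) = (t_1, t_2) = (10, 8) (two consecutive terms determine the rest), the sequence is periodic with period 24.
So t_{272} = t_{1 + ((272-1) mod 24)} = t_8 = 4.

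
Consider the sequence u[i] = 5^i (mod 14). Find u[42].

1

u[0] = 1,  u[1] = 5,  u[2] = 11,  u[3] = 13,  u[4] = 9,  u[5] = 3,  u[6] = 1.
The sequence repeats with period 6.
So u[42] = u[0 + ((42-0) mod 6)] = u[0] = 1.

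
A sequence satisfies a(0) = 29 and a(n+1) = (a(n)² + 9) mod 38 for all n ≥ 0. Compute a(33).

6

Listing terms: a(0) = 29; a(1) = 14; a(2) = 15; a(3) = 6; a(4) = 7; a(5) = 20; a(6) = 29.
Since a(6) = a(0) = 29, the sequence is periodic with period 6.
(33 - 0) mod 6 = 3, so a(33) = a(3) = 6.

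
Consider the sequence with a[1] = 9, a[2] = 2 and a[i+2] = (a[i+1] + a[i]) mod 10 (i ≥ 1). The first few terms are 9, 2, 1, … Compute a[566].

2

Listing terms: a[1] = 9; a[2] = 2; a[3] = 1; a[4] = 3; a[5] = 4; a[6] = 7; a[7] = 1; a[8] = 8; a[9] = 9; a[10] = 7; a[11] = 6; a[12] = 3; a[13] = 9; a[14] = 2.
Since (a[13], a[14]) = (a[1], a[2]) = (9, 2) (two consecutive terms determine the rest), the sequence is periodic with period 12.
So a[566] = a[1 + ((566-1) mod 12)] = a[2] = 2.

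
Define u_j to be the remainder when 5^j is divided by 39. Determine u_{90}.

Computing terms: u_1 = 5, u_2 = 25, u_3 = 8, u_4 = 1, u_5 = 5.
Since u_5 = u_1 = 5, the sequence is periodic with period 4.
(90 - 1) mod 4 = 1, so u_{90} = u_2 = 25.

25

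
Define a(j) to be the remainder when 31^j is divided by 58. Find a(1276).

25

Listing terms: a(1) = 31,  a(2) = 33,  a(3) = 37,  a(4) = 45,  a(5) = 3,  a(6) = 35,  a(7) = 41,  a(8) = 53,  a(9) = 19,  a(10) = 9,  a(11) = 47,  a(12) = 7,  a(13) = 43,  a(14) = 57,  a(15) = 27,  a(16) = 25,  a(17) = 21,  a(18) = 13,  a(19) = 55,  a(20) = 23,  a(21) = 17,  a(22) = 5,  a(23) = 39,  a(24) = 49,  a(25) = 11,  a(26) = 51,  a(27) = 15,  a(28) = 1,  a(29) = 31.
Since a(29) = a(1) = 31, the sequence is periodic with period 28.
(1276 - 1) mod 28 = 15, so a(1276) = a(16) = 25.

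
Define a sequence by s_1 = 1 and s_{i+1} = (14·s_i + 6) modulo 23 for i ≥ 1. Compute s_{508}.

20

s_1 = 1; s_2 = 20; s_3 = 10; s_4 = 8; s_5 = 3; s_6 = 2; s_7 = 11; s_8 = 22; s_9 = 15; s_{10} = 9; s_{11} = 17; s_{12} = 14; s_{13} = 18; s_{14} = 5; s_{15} = 7; s_{16} = 12; s_{17} = 13; s_{18} = 4; s_{19} = 16; s_{20} = 0; s_{21} = 6; s_{22} = 21; s_{23} = 1.
The sequence repeats with period 22.
(508 - 1) mod 22 = 1, so s_{508} = s_2 = 20.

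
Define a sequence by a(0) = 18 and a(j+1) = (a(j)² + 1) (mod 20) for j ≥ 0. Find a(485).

1

Listing terms: a(0) = 18,  a(1) = 5,  a(2) = 6,  a(3) = 17,  a(4) = 10,  a(5) = 1,  a(6) = 2,  a(7) = 5.
Since a(7) = a(1) = 5, the sequence is eventually periodic: after a pre-period of length 1 it cycles with period 6.
For j ≥ 1, a(j) depends only on (j - 1) mod 6. (485 - 1) mod 6 = 4, so a(485) = a(5) = 1.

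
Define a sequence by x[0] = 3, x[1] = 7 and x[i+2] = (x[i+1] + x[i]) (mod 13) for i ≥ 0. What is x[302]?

9

Computing terms: x[0] = 3,  x[1] = 7,  x[2] = 10,  x[3] = 4,  x[4] = 1,  x[5] = 5,  x[6] = 6,  x[7] = 11,  x[8] = 4,  x[9] = 2,  x[10] = 6,  x[11] = 8,  x[12] = 1,  x[13] = 9,  x[14] = 10,  x[15] = 6,  x[16] = 3,  x[17] = 9,  x[18] = 12,  x[19] = 8,  x[20] = 7,  x[21] = 2,  x[22] = 9,  x[23] = 11,  x[24] = 7,  x[25] = 5,  x[26] = 12,  x[27] = 4,  x[28] = 3,  x[29] = 7.
The sequence repeats with period 28.
So x[302] = x[0 + ((302-0) mod 28)] = x[22] = 9.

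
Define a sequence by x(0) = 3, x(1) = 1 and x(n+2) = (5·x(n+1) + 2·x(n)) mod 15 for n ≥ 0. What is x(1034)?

11

Listing terms: x(0) = 3; x(1) = 1; x(2) = 11; x(3) = 12; x(4) = 7; x(5) = 14; x(6) = 9; x(7) = 13; x(8) = 8; x(9) = 6; x(10) = 1; x(11) = 2; x(12) = 12; x(13) = 4; x(14) = 14; x(15) = 3; x(16) = 13; x(17) = 11; x(18) = 6; x(19) = 7; x(20) = 2; x(21) = 9; x(22) = 4; x(23) = 8; x(24) = 3; x(25) = 1.
The sequence repeats with period 24.
(1034 - 0) mod 24 = 2, so x(1034) = x(2) = 11.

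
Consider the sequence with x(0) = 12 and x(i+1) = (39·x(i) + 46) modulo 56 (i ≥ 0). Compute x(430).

52

Listing terms: x(0) = 12; x(1) = 10; x(2) = 44; x(3) = 26; x(4) = 52; x(5) = 2; x(6) = 12.
Since x(6) = x(0) = 12, the sequence is periodic with period 6.
(430 - 0) mod 6 = 4, so x(430) = x(4) = 52.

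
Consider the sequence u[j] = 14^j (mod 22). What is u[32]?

20

u[1] = 14; u[2] = 20; u[3] = 16; u[4] = 4; u[5] = 12; u[6] = 14.
Since u[6] = u[1] = 14, the sequence is periodic with period 5.
So u[32] = u[1 + ((32-1) mod 5)] = u[2] = 20.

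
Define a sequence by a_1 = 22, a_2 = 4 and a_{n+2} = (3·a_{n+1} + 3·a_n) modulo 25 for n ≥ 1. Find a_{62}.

Listing terms: a_1 = 22, a_2 = 4, a_3 = 3, a_4 = 21, a_5 = 22, a_6 = 4.
Since (a_5, a_6) = (a_1, a_2) = (22, 4) (two consecutive terms determine the rest), the sequence is periodic with period 4.
(62 - 1) mod 4 = 1, so a_{62} = a_2 = 4.

4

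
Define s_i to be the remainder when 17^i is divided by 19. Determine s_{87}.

7

s_1 = 17; s_2 = 4; s_3 = 11; s_4 = 16; s_5 = 6; s_6 = 7; s_7 = 5; s_8 = 9; s_9 = 1; s_{10} = 17.
The sequence repeats with period 9.
(87 - 1) mod 9 = 5, so s_{87} = s_6 = 7.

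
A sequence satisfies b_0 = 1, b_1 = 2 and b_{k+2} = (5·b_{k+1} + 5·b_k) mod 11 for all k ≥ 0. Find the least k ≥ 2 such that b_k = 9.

We have b_0 = 1; b_1 = 2; b_2 = 4; b_3 = 8; b_4 = 5; b_5 = 10; b_6 = 9; b_7 = 7; b_8 = 3; b_9 = 6; b_{10} = 1; b_{11} = 2.
Since (b_{10}, b_{11}) = (b_0, b_1) = (1, 2) (two consecutive terms determine the rest), the sequence is periodic with period 10.
The value 9 first appears (with k ≥ 2) at b_6.

6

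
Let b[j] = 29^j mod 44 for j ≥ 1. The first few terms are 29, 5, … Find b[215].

b[1] = 29; b[2] = 5; b[3] = 13; b[4] = 25; b[5] = 21; b[6] = 37; b[7] = 17; b[8] = 9; b[9] = 41; b[10] = 1; b[11] = 29.
Since b[11] = b[1] = 29, the sequence is periodic with period 10.
So b[215] = b[1 + ((215-1) mod 10)] = b[5] = 21.

21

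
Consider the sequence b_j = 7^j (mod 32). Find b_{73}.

We have b_0 = 1, b_1 = 7, b_2 = 17, b_3 = 23, b_4 = 1.
Since b_4 = b_0 = 1, the sequence is periodic with period 4.
So b_{73} = b_{0 + ((73-0) mod 4)} = b_1 = 7.

7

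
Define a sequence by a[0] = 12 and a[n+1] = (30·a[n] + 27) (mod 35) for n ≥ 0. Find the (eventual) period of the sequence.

a[0] = 12,  a[1] = 2,  a[2] = 17,  a[3] = 12.
Since a[3] = a[0] = 12, the sequence is periodic with period 3.

3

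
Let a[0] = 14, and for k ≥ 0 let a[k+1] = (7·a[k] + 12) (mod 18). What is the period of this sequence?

3

We have a[0] = 14,  a[1] = 2,  a[2] = 8,  a[3] = 14.
The sequence repeats with period 3.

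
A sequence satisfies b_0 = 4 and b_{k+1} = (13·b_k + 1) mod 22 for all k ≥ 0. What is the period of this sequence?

10

We have b_0 = 4; b_1 = 9; b_2 = 8; b_3 = 17; b_4 = 2; b_5 = 5; b_6 = 0; b_7 = 1; b_8 = 14; b_9 = 7; b_{10} = 4.
The sequence repeats with period 10.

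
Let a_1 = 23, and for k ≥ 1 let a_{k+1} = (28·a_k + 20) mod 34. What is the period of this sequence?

16

a_1 = 23; a_2 = 18; a_3 = 14; a_4 = 4; a_5 = 30; a_6 = 10; a_7 = 28; a_8 = 22; a_9 = 24; a_{10} = 12; a_{11} = 16; a_{12} = 26; a_{13} = 0; a_{14} = 20; a_{15} = 2; a_{16} = 8; a_{17} = 6; a_{18} = 18.
Since a_{18} = a_2 = 18, the sequence is eventually periodic: after a pre-period of length 1 it cycles with period 16.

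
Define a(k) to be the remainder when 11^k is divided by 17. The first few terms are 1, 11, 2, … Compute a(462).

9

a(0) = 1, a(1) = 11, a(2) = 2, a(3) = 5, a(4) = 4, a(5) = 10, a(6) = 8, a(7) = 3, a(8) = 16, a(9) = 6, a(10) = 15, a(11) = 12, a(12) = 13, a(13) = 7, a(14) = 9, a(15) = 14, a(16) = 1.
The sequence repeats with period 16.
(462 - 0) mod 16 = 14, so a(462) = a(14) = 9.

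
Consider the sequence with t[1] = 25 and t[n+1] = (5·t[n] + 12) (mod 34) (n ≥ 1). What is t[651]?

11

t[1] = 25; t[2] = 1; t[3] = 17; t[4] = 29; t[5] = 21; t[6] = 15; t[7] = 19; t[8] = 5; t[9] = 3; t[10] = 27; t[11] = 11; t[12] = 33; t[13] = 7; t[14] = 13; t[15] = 9; t[16] = 23; t[17] = 25.
The sequence repeats with period 16.
(651 - 1) mod 16 = 10, so t[651] = t[11] = 11.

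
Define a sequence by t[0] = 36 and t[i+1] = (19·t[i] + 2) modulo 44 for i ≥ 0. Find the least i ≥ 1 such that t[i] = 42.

5

Listing terms: t[0] = 36, t[1] = 26, t[2] = 12, t[3] = 10, t[4] = 16, t[5] = 42, t[6] = 8, t[7] = 22, t[8] = 24, t[9] = 18, t[10] = 36.
The sequence repeats with period 10.
The value 42 first appears (with i ≥ 1) at t[5].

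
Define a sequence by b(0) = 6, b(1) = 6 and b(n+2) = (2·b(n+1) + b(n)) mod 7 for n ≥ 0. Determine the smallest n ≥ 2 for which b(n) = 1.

Computing terms: b(0) = 6, b(1) = 6, b(2) = 4, b(3) = 0, b(4) = 4, b(5) = 1, b(6) = 6, b(7) = 6.
Since (b(6), b(7)) = (b(0), b(1)) = (6, 6) (two consecutive terms determine the rest), the sequence is periodic with period 6.
The value 1 first appears (with n ≥ 2) at b(5).

5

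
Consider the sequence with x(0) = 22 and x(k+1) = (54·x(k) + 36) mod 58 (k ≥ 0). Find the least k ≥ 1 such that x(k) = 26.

4

We have x(0) = 22,  x(1) = 6,  x(2) = 12,  x(3) = 46,  x(4) = 26,  x(5) = 48,  x(6) = 18,  x(7) = 22.
Since x(7) = x(0) = 22, the sequence is periodic with period 7.
The value 26 first appears (with k ≥ 1) at x(4).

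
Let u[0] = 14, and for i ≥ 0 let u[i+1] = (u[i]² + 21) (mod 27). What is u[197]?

10

We have u[0] = 14; u[1] = 1; u[2] = 22; u[3] = 19; u[4] = 4; u[5] = 10; u[6] = 13; u[7] = 1.
Since u[7] = u[1] = 1, the sequence is eventually periodic: after a pre-period of length 1 it cycles with period 6.
For i ≥ 1, u[i] depends only on (i - 1) mod 6. (197 - 1) mod 6 = 4, so u[197] = u[5] = 10.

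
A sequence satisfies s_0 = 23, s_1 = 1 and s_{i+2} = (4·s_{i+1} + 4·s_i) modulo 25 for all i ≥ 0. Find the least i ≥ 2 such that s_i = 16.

We have s_0 = 23, s_1 = 1, s_2 = 21, s_3 = 13, s_4 = 11, s_5 = 21, s_6 = 3, s_7 = 21, s_8 = 21, s_9 = 18, s_{10} = 6, s_{11} = 21, s_{12} = 8, s_{13} = 16, s_{14} = 21, s_{15} = 23, s_{16} = 1.
The sequence repeats with period 15.
The value 16 first appears (with i ≥ 2) at s_{13}.

13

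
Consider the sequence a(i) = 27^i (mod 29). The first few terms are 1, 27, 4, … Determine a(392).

We have a(0) = 1, a(1) = 27, a(2) = 4, a(3) = 21, a(4) = 16, a(5) = 26, a(6) = 6, a(7) = 17, a(8) = 24, a(9) = 10, a(10) = 9, a(11) = 11, a(12) = 7, a(13) = 15, a(14) = 28, a(15) = 2, a(16) = 25, a(17) = 8, a(18) = 13, a(19) = 3, a(20) = 23, a(21) = 12, a(22) = 5, a(23) = 19, a(24) = 20, a(25) = 18, a(26) = 22, a(27) = 14, a(28) = 1.
Since a(28) = a(0) = 1, the sequence is periodic with period 28.
(392 - 0) mod 28 = 0, so a(392) = a(0) = 1.

1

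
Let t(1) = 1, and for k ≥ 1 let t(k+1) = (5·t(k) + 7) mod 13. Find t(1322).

Listing terms: t(1) = 1; t(2) = 12; t(3) = 2; t(4) = 4; t(5) = 1.
The sequence repeats with period 4.
So t(1322) = t(1 + ((1322-1) mod 4)) = t(2) = 12.

12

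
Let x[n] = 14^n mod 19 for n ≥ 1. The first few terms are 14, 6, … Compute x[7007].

We have x[1] = 14, x[2] = 6, x[3] = 8, x[4] = 17, x[5] = 10, x[6] = 7, x[7] = 3, x[8] = 4, x[9] = 18, x[10] = 5, x[11] = 13, x[12] = 11, x[13] = 2, x[14] = 9, x[15] = 12, x[16] = 16, x[17] = 15, x[18] = 1, x[19] = 14.
The sequence repeats with period 18.
(7007 - 1) mod 18 = 4, so x[7007] = x[5] = 10.

10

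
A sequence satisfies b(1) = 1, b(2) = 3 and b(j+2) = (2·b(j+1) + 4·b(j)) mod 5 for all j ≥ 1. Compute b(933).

0

Computing terms: b(1) = 1,  b(2) = 3,  b(3) = 0,  b(4) = 2,  b(5) = 4,  b(6) = 1,  b(7) = 3.
The sequence repeats with period 5.
So b(933) = b(1 + ((933-1) mod 5)) = b(3) = 0.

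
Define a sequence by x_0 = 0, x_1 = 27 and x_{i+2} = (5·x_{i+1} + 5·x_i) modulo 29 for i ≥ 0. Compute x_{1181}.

x_0 = 0,  x_1 = 27,  x_2 = 19,  x_3 = 27,  x_4 = 27,  x_5 = 9,  x_6 = 6,  x_7 = 17,  x_8 = 28,  x_9 = 22,  x_{10} = 18,  x_{11} = 26,  x_{12} = 17,  x_{13} = 12,  x_{14} = 0,  x_{15} = 2,  x_{16} = 10,  x_{17} = 2,  x_{18} = 2,  x_{19} = 20,  x_{20} = 23,  x_{21} = 12,  x_{22} = 1,  x_{23} = 7,  x_{24} = 11,  x_{25} = 3,  x_{26} = 12,  x_{27} = 17,  x_{28} = 0,  x_{29} = 27.
Since (x_{28}, x_{29}) = (x_0, x_1) = (0, 27) (two consecutive terms determine the rest), the sequence is periodic with period 28.
So x_{1181} = x_{0 + ((1181-0) mod 28)} = x_5 = 9.

9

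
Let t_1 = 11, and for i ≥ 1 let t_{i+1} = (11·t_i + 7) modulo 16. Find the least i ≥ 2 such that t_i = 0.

Listing terms: t_1 = 11, t_2 = 0, t_3 = 7, t_4 = 4, t_5 = 3, t_6 = 8, t_7 = 15, t_8 = 12, t_9 = 11.
Since t_9 = t_1 = 11, the sequence is periodic with period 8.
The value 0 first appears (with i ≥ 2) at t_2.

2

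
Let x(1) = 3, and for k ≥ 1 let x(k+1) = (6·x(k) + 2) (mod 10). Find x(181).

Computing terms: x(1) = 3,  x(2) = 0,  x(3) = 2,  x(4) = 4,  x(5) = 6,  x(6) = 8,  x(7) = 0.
Since x(7) = x(2) = 0, the sequence is eventually periodic: after a pre-period of length 1 it cycles with period 5.
For k ≥ 2, x(k) depends only on (k - 2) mod 5. (181 - 2) mod 5 = 4, so x(181) = x(6) = 8.

8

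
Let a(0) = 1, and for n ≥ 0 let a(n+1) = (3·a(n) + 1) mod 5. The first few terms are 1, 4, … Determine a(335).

Listing terms: a(0) = 1,  a(1) = 4,  a(2) = 3,  a(3) = 0,  a(4) = 1.
Since a(4) = a(0) = 1, the sequence is periodic with period 4.
(335 - 0) mod 4 = 3, so a(335) = a(3) = 0.

0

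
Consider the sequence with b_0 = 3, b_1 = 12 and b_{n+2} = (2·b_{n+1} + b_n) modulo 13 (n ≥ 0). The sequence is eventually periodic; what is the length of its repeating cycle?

28

b_0 = 3,  b_1 = 12,  b_2 = 1,  b_3 = 1,  b_4 = 3,  b_5 = 7,  b_6 = 4,  b_7 = 2,  b_8 = 8,  b_9 = 5,  b_{10} = 5,  b_{11} = 2,  b_{12} = 9,  b_{13} = 7,  b_{14} = 10,  b_{15} = 1,  b_{16} = 12,  b_{17} = 12,  b_{18} = 10,  b_{19} = 6,  b_{20} = 9,  b_{21} = 11,  b_{22} = 5,  b_{23} = 8,  b_{24} = 8,  b_{25} = 11,  b_{26} = 4,  b_{27} = 6,  b_{28} = 3,  b_{29} = 12.
Since (b_{28}, b_{29}) = (b_0, b_1) = (3, 12) (two consecutive terms determine the rest), the sequence is periodic with period 28.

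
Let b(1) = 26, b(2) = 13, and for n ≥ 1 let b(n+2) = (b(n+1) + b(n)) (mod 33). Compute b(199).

6

b(1) = 26, b(2) = 13, b(3) = 6, b(4) = 19, b(5) = 25, b(6) = 11, b(7) = 3, b(8) = 14, b(9) = 17, b(10) = 31, b(11) = 15, b(12) = 13, b(13) = 28, b(14) = 8, b(15) = 3, b(16) = 11, b(17) = 14, b(18) = 25, b(19) = 6, b(20) = 31, b(21) = 4, b(22) = 2, b(23) = 6, b(24) = 8, b(25) = 14, b(26) = 22, b(27) = 3, b(28) = 25, b(29) = 28, b(30) = 20, b(31) = 15, b(32) = 2, b(33) = 17, b(34) = 19, b(35) = 3, b(36) = 22, b(37) = 25, b(38) = 14, b(39) = 6, b(40) = 20, b(41) = 26, b(42) = 13.
The sequence repeats with period 40.
So b(199) = b(1 + ((199-1) mod 40)) = b(39) = 6.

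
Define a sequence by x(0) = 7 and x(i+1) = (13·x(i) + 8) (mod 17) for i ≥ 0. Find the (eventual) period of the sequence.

4

Listing terms: x(0) = 7,  x(1) = 14,  x(2) = 3,  x(3) = 13,  x(4) = 7.
The sequence repeats with period 4.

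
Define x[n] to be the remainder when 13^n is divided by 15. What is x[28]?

1

Computing terms: x[0] = 1, x[1] = 13, x[2] = 4, x[3] = 7, x[4] = 1.
Since x[4] = x[0] = 1, the sequence is periodic with period 4.
So x[28] = x[0 + ((28-0) mod 4)] = x[0] = 1.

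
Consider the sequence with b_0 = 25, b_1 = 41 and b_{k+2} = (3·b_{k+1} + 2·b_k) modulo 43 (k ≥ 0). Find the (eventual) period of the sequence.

7

Computing terms: b_0 = 25,  b_1 = 41,  b_2 = 1,  b_3 = 42,  b_4 = 42,  b_5 = 38,  b_6 = 26,  b_7 = 25,  b_8 = 41.
Since (b_7, b_8) = (b_0, b_1) = (25, 41) (two consecutive terms determine the rest), the sequence is periodic with period 7.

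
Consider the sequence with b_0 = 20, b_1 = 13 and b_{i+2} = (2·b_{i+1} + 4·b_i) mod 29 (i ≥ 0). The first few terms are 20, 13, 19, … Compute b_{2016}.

Listing terms: b_0 = 20,  b_1 = 13,  b_2 = 19,  b_3 = 3,  b_4 = 24,  b_5 = 2,  b_6 = 13,  b_7 = 5,  b_8 = 4,  b_9 = 28,  b_{10} = 14,  b_{11} = 24,  b_{12} = 17,  b_{13} = 14,  b_{14} = 9,  b_{15} = 16,  b_{16} = 10,  b_{17} = 26,  b_{18} = 5,  b_{19} = 27,  b_{20} = 16,  b_{21} = 24,  b_{22} = 25,  b_{23} = 1,  b_{24} = 15,  b_{25} = 5,  b_{26} = 12,  b_{27} = 15,  b_{28} = 20,  b_{29} = 13.
Since (b_{28}, b_{29}) = (b_0, b_1) = (20, 13) (two consecutive terms determine the rest), the sequence is periodic with period 28.
(2016 - 0) mod 28 = 0, so b_{2016} = b_0 = 20.

20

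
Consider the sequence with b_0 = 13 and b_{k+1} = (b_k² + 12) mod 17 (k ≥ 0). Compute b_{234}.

Listing terms: b_0 = 13,  b_1 = 11,  b_2 = 14,  b_3 = 4,  b_4 = 11.
Since b_4 = b_1 = 11, the sequence is eventually periodic: after a pre-period of length 1 it cycles with period 3.
For k ≥ 1, b_k depends only on (k - 1) mod 3. (234 - 1) mod 3 = 2, so b_{234} = b_3 = 4.

4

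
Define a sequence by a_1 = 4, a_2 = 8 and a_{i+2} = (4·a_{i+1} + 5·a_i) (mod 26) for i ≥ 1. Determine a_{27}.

We have a_1 = 4, a_2 = 8, a_3 = 0, a_4 = 14, a_5 = 4, a_6 = 8.
The sequence repeats with period 4.
(27 - 1) mod 4 = 2, so a_{27} = a_3 = 0.

0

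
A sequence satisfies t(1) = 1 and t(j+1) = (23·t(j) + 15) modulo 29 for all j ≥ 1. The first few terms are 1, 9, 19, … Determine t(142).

9

We have t(1) = 1; t(2) = 9; t(3) = 19; t(4) = 17; t(5) = 0; t(6) = 15; t(7) = 12; t(8) = 1.
Since t(8) = t(1) = 1, the sequence is periodic with period 7.
So t(142) = t(1 + ((142-1) mod 7)) = t(2) = 9.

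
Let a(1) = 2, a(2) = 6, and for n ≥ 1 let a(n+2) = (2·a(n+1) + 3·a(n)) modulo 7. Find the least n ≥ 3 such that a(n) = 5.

4

Computing terms: a(1) = 2; a(2) = 6; a(3) = 4; a(4) = 5; a(5) = 1; a(6) = 3; a(7) = 2; a(8) = 6.
Since (a(7), a(8)) = (a(1), a(2)) = (2, 6) (two consecutive terms determine the rest), the sequence is periodic with period 6.
The value 5 first appears (with n ≥ 3) at a(4).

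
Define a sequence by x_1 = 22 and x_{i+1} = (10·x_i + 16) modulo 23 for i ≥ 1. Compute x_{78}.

x_1 = 22, x_2 = 6, x_3 = 7, x_4 = 17, x_5 = 2, x_6 = 13, x_7 = 8, x_8 = 4, x_9 = 10, x_{10} = 1, x_{11} = 3, x_{12} = 0, x_{13} = 16, x_{14} = 15, x_{15} = 5, x_{16} = 20, x_{17} = 9, x_{18} = 14, x_{19} = 18, x_{20} = 12, x_{21} = 21, x_{22} = 19, x_{23} = 22.
Since x_{23} = x_1 = 22, the sequence is periodic with period 22.
(78 - 1) mod 22 = 11, so x_{78} = x_{12} = 0.

0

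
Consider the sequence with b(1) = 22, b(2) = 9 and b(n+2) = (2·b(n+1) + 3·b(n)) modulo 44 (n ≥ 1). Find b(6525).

26

We have b(1) = 22, b(2) = 9, b(3) = 40, b(4) = 19, b(5) = 26, b(6) = 21, b(7) = 32, b(8) = 39, b(9) = 42, b(10) = 25, b(11) = 0, b(12) = 31, b(13) = 18, b(14) = 41, b(15) = 4, b(16) = 43, b(17) = 10, b(18) = 17, b(19) = 20, b(20) = 3, b(21) = 22, b(22) = 9.
The sequence repeats with period 20.
So b(6525) = b(1 + ((6525-1) mod 20)) = b(5) = 26.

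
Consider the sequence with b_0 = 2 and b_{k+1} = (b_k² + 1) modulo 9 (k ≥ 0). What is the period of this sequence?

3

b_0 = 2,  b_1 = 5,  b_2 = 8,  b_3 = 2.
Since b_3 = b_0 = 2, the sequence is periodic with period 3.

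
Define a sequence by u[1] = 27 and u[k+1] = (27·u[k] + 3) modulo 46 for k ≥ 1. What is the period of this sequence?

Listing terms: u[1] = 27; u[2] = 42; u[3] = 33; u[4] = 20; u[5] = 37; u[6] = 36; u[7] = 9; u[8] = 16; u[9] = 21; u[10] = 18; u[11] = 29; u[12] = 4; u[13] = 19; u[14] = 10; u[15] = 43; u[16] = 14; u[17] = 13; u[18] = 32; u[19] = 39; u[20] = 44; u[21] = 41; u[22] = 6; u[23] = 27.
Since u[23] = u[1] = 27, the sequence is periodic with period 22.

22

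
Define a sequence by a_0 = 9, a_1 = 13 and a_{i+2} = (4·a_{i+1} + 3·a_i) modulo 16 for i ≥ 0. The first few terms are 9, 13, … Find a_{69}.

13

Listing terms: a_0 = 9, a_1 = 13, a_2 = 15, a_3 = 3, a_4 = 9, a_5 = 13.
The sequence repeats with period 4.
(69 - 0) mod 4 = 1, so a_{69} = a_1 = 13.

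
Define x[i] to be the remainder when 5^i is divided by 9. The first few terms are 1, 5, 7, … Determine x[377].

Computing terms: x[0] = 1,  x[1] = 5,  x[2] = 7,  x[3] = 8,  x[4] = 4,  x[5] = 2,  x[6] = 1.
Since x[6] = x[0] = 1, the sequence is periodic with period 6.
(377 - 0) mod 6 = 5, so x[377] = x[5] = 2.

2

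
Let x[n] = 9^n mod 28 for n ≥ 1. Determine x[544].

9

x[1] = 9; x[2] = 25; x[3] = 1; x[4] = 9.
The sequence repeats with period 3.
(544 - 1) mod 3 = 0, so x[544] = x[1] = 9.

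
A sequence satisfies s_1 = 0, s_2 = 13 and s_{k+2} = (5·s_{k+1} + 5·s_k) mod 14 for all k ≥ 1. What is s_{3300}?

We have s_1 = 0; s_2 = 13; s_3 = 9; s_4 = 12; s_5 = 7; s_6 = 11; s_7 = 6; s_8 = 1; s_9 = 7; s_{10} = 12; s_{11} = 11; s_{12} = 3; s_{13} = 0; s_{14} = 1; s_{15} = 5; s_{16} = 2; s_{17} = 7; s_{18} = 3; s_{19} = 8; s_{20} = 13; s_{21} = 7; s_{22} = 2; s_{23} = 3; s_{24} = 11; s_{25} = 0; s_{26} = 13.
The sequence repeats with period 24.
(3300 - 1) mod 24 = 11, so s_{3300} = s_{12} = 3.

3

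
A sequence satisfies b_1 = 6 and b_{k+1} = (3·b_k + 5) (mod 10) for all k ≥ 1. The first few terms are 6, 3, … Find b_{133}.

6

We have b_1 = 6, b_2 = 3, b_3 = 4, b_4 = 7, b_5 = 6.
The sequence repeats with period 4.
(133 - 1) mod 4 = 0, so b_{133} = b_1 = 6.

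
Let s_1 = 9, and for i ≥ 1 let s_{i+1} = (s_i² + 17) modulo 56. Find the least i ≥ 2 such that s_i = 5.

Listing terms: s_1 = 9; s_2 = 42; s_3 = 45; s_4 = 26; s_5 = 21; s_6 = 10; s_7 = 5; s_8 = 42.
Since s_8 = s_2 = 42, the sequence is eventually periodic: after a pre-period of length 1 it cycles with period 6.
The value 5 first appears (with i ≥ 2) at s_7.

7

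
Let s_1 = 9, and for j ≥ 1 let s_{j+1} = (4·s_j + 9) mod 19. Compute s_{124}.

Computing terms: s_1 = 9,  s_2 = 7,  s_3 = 18,  s_4 = 5,  s_5 = 10,  s_6 = 11,  s_7 = 15,  s_8 = 12,  s_9 = 0,  s_{10} = 9.
Since s_{10} = s_1 = 9, the sequence is periodic with period 9.
So s_{124} = s_{1 + ((124-1) mod 9)} = s_7 = 15.

15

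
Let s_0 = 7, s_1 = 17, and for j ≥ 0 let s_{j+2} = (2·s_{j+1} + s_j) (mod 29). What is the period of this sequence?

s_0 = 7,  s_1 = 17,  s_2 = 12,  s_3 = 12,  s_4 = 7,  s_5 = 26,  s_6 = 1,  s_7 = 28,  s_8 = 28,  s_9 = 26,  s_{10} = 22,  s_{11} = 12,  s_{12} = 17,  s_{13} = 17,  s_{14} = 22,  s_{15} = 3,  s_{16} = 28,  s_{17} = 1,  s_{18} = 1,  s_{19} = 3,  s_{20} = 7,  s_{21} = 17.
Since (s_{20}, s_{21}) = (s_0, s_1) = (7, 17) (two consecutive terms determine the rest), the sequence is periodic with period 20.

20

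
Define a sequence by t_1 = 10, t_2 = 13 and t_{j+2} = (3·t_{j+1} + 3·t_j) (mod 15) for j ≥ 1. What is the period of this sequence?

t_1 = 10, t_2 = 13, t_3 = 9, t_4 = 6, t_5 = 0, t_6 = 3, t_7 = 9, t_8 = 6.
Since (t_7, t_8) = (t_3, t_4) = (9, 6) (two consecutive terms determine the rest), the sequence is eventually periodic: after a pre-period of length 2 it cycles with period 4.

4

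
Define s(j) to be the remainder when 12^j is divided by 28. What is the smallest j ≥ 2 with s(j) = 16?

4

Computing terms: s(1) = 12, s(2) = 4, s(3) = 20, s(4) = 16, s(5) = 24, s(6) = 8, s(7) = 12.
The sequence repeats with period 6.
The value 16 first appears (with j ≥ 2) at s(4).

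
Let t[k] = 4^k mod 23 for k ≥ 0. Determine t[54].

We have t[0] = 1, t[1] = 4, t[2] = 16, t[3] = 18, t[4] = 3, t[5] = 12, t[6] = 2, t[7] = 8, t[8] = 9, t[9] = 13, t[10] = 6, t[11] = 1.
The sequence repeats with period 11.
(54 - 0) mod 11 = 10, so t[54] = t[10] = 6.

6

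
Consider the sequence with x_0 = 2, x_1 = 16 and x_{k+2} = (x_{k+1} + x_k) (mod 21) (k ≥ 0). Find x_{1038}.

9

x_0 = 2,  x_1 = 16,  x_2 = 18,  x_3 = 13,  x_4 = 10,  x_5 = 2,  x_6 = 12,  x_7 = 14,  x_8 = 5,  x_9 = 19,  x_{10} = 3,  x_{11} = 1,  x_{12} = 4,  x_{13} = 5,  x_{14} = 9,  x_{15} = 14,  x_{16} = 2,  x_{17} = 16.
Since (x_{16}, x_{17}) = (x_0, x_1) = (2, 16) (two consecutive terms determine the rest), the sequence is periodic with period 16.
(1038 - 0) mod 16 = 14, so x_{1038} = x_{14} = 9.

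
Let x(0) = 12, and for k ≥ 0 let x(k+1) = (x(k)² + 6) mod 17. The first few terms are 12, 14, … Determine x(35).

5

x(0) = 12,  x(1) = 14,  x(2) = 15,  x(3) = 10,  x(4) = 4,  x(5) = 5,  x(6) = 14.
Since x(6) = x(1) = 14, the sequence is eventually periodic: after a pre-period of length 1 it cycles with period 5.
For k ≥ 1, x(k) depends only on (k - 1) mod 5. (35 - 1) mod 5 = 4, so x(35) = x(5) = 5.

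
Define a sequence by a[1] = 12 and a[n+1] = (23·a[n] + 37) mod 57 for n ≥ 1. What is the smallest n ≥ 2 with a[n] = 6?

a[1] = 12,  a[2] = 28,  a[3] = 54,  a[4] = 25,  a[5] = 42,  a[6] = 34,  a[7] = 21,  a[8] = 7,  a[9] = 27,  a[10] = 31,  a[11] = 9,  a[12] = 16,  a[13] = 6,  a[14] = 4,  a[15] = 15,  a[16] = 40,  a[17] = 45,  a[18] = 46,  a[19] = 12.
Since a[19] = a[1] = 12, the sequence is periodic with period 18.
The value 6 first appears (with n ≥ 2) at a[13].

13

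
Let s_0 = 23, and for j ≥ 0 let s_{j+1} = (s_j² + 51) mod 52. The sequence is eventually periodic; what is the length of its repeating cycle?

Listing terms: s_0 = 23,  s_1 = 8,  s_2 = 11,  s_3 = 16,  s_4 = 47,  s_5 = 24,  s_6 = 3,  s_7 = 8.
Since s_7 = s_1 = 8, the sequence is eventually periodic: after a pre-period of length 1 it cycles with period 6.

6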